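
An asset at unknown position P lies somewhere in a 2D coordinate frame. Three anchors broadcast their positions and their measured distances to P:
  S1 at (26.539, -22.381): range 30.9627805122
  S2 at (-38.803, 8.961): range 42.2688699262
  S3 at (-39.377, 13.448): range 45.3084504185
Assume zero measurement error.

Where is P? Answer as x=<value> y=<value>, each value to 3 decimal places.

eq1: (x − 26.539)² + (y + 22.381)² = 30.9627805122²
eq2: (x + 38.803)² + (y − 8.961)² = 42.2688699262²
eq3: (x + 39.377)² + (y − 13.448)² = 45.3084504185²
eq3−eq2, eq3−eq1 (x²,y² cancel):
  1.148·x − 8.974·y = 120.773811
  131.832·x − 71.658·y = 567.992751
det = 1.148·-71.658 − -8.974·131.832 = 1100.796984
x = (120.773811·-71.658 − -8.974·567.992751) / 1100.796984 = -3.231516
y = (1.148·567.992751 − 120.773811·131.832) / 1100.796984 = -13.871584

x=-3.232 y=-13.872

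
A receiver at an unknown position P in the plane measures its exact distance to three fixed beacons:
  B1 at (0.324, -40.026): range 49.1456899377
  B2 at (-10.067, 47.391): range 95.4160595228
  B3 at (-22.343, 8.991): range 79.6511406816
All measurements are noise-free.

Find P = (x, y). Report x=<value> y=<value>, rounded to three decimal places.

x=48.047 y=-28.286

eq1: (x − 0.324)² + (y + 40.026)² = 49.1456899377²
eq2: (x + 10.067)² + (y − 47.391)² = 95.4160595228²
eq3: (x + 22.343)² + (y − 8.991)² = 79.6511406816²
eq3−eq2, eq3−eq1 (x²,y² cancel):
  24.552·x + 76.800·y = -992.716563
  45.334·x − 98.034·y = 4951.143294
det = 24.552·-98.034 − 76.800·45.334 = -5888.581968
x = (-992.716563·-98.034 − 76.800·4951.143294) / -5888.581968 = 48.046853
y = (24.552·4951.143294 − -992.716563·45.334) / -5888.581968 = -28.285975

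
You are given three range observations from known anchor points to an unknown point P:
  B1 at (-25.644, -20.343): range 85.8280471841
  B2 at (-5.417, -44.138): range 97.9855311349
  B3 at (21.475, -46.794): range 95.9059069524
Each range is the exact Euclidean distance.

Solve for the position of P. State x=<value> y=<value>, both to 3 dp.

x=24.861 y=49.052

eq1: (x + 25.644)² + (y + 20.343)² = 85.8280471841²
eq2: (x + 5.417)² + (y + 44.138)² = 97.9855311349²
eq3: (x − 21.475)² + (y + 46.794)² = 95.9059069524²
eq2−eq3, eq2−eq1 (x²,y² cancel):
  53.784·x − 5.312·y = 1076.568451
  -40.454·x + 47.590·y = 1328.656080
det = 53.784·47.590 − -5.312·-40.454 = 2344.688912
x = (1076.568451·47.590 − -5.312·1328.656080) / 2344.688912 = 24.861172
y = (53.784·1328.656080 − 1076.568451·-40.454) / 2344.688912 = 49.052110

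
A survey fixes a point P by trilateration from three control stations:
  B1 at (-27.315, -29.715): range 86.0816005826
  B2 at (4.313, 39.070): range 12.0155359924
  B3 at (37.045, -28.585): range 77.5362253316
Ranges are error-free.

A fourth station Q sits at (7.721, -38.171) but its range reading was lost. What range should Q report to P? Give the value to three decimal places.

84.013

eq1: (x + 27.315)² + (y + 29.715)² = 86.0816005826²
eq2: (x − 4.313)² + (y − 39.070)² = 12.0155359924²
eq3: (x − 37.045)² + (y + 28.585)² = 77.5362253316²
eq3−eq1, eq3−eq2 (x²,y² cancel):
  -128.720·x − 2.260·y = -1958.519520
  -65.464·x + 135.310·y = 5223.125752
det = -128.720·135.310 − -2.260·-65.464 = -17565.051840
x = (-1958.519520·135.310 − -2.260·5223.125752) / -17565.051840 = 14.415159
y = (-128.720·5223.125752 − -1958.519520·-65.464) / -17565.051840 = 45.575343
|P − Q| = √((14.415159 − 7.721)² + (45.575343 − -38.171)²) = 84.013462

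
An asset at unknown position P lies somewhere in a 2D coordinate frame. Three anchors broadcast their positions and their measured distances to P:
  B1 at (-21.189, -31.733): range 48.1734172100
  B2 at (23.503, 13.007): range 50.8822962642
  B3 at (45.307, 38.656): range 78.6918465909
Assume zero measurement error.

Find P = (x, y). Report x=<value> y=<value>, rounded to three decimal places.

eq1: (x + 21.189)² + (y + 31.733)² = 48.1734172100²
eq2: (x − 23.503)² + (y − 13.007)² = 50.8822962642²
eq3: (x − 45.307)² + (y − 38.656)² = 78.6918465909²
eq3−eq2, eq3−eq1 (x²,y² cancel):
  -43.608·x − 51.298·y = 777.961120
  -132.992·x − 140.778·y = 1780.675019
det = -43.608·-140.778 − -51.298·-132.992 = -683.176592
x = (777.961120·-140.778 − -51.298·1780.675019) / -683.176592 = 26.603288
y = (-43.608·1780.675019 − 777.961120·-132.992) / -683.176592 = -37.780757

x=26.603 y=-37.781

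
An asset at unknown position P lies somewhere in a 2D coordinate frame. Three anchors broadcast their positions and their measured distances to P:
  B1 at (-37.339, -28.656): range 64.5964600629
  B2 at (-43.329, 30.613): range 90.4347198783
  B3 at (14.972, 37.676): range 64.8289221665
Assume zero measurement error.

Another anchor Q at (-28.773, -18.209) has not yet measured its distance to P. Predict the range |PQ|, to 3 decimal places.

eq1: (x + 37.339)² + (y + 28.656)² = 64.5964600629²
eq2: (x + 43.329)² + (y − 30.613)² = 90.4347198783²
eq3: (x − 14.972)² + (y − 37.676)² = 64.8289221665²
eq2−eq1, eq2−eq3 (x²,y² cancel):
  11.980·x − 118.538·y = 3406.545154
  116.602·x + 14.126·y = 2804.733160
det = 11.980·14.126 − -118.538·116.602 = 13990.997356
x = (3406.545154·14.126 − -118.538·2804.733160) / 13990.997356 = 27.202372
y = (11.980·2804.733160 − 3406.545154·116.602) / 13990.997356 = -25.988803
|P − Q| = √((27.202372 − -28.773)² + (-25.988803 − -18.209)²) = 56.513429

56.513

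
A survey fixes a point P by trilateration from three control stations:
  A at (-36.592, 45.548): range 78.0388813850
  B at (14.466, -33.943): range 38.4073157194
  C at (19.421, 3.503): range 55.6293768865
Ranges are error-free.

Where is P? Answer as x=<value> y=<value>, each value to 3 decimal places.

eq1: (x + 36.592)² + (y − 45.548)² = 78.0388813850²
eq2: (x − 14.466)² + (y + 33.943)² = 38.4073157194²
eq3: (x − 19.421)² + (y − 3.503)² = 55.6293768865²
eq1−eq2, eq1−eq3 (x²,y² cancel):
  102.116·x − 158.982·y = 2562.742744
  112.026·x − 84.090·y = -28.709083
det = 102.116·-84.090 − -158.982·112.026 = 9223.183092
x = (2562.742744·-84.090 − -158.982·-28.709083) / 9223.183092 = -23.860013
y = (102.116·-28.709083 − 2562.742744·112.026) / 9223.183092 = -31.445269

x=-23.860 y=-31.445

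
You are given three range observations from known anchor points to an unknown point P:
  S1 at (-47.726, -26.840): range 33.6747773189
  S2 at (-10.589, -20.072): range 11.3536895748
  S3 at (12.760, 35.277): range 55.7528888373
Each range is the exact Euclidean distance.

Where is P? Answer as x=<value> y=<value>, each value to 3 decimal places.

eq1: (x + 47.726)² + (y + 26.840)² = 33.6747773189²
eq2: (x + 10.589)² + (y + 20.072)² = 11.3536895748²
eq3: (x − 12.760)² + (y − 35.277)² = 55.7528888373²
eq2−eq1, eq2−eq3 (x²,y² cancel):
  -74.274·x − 13.536·y = 1478.060210
  46.698·x + 110.698·y = -2087.206123
det = -74.274·110.698 − -13.536·46.698 = -7589.879124
x = (1478.060210·110.698 − -13.536·-2087.206123) / -7589.879124 = -17.835052
y = (-74.274·-2087.206123 − 1478.060210·46.698) / -7589.879124 = -11.331233

x=-17.835 y=-11.331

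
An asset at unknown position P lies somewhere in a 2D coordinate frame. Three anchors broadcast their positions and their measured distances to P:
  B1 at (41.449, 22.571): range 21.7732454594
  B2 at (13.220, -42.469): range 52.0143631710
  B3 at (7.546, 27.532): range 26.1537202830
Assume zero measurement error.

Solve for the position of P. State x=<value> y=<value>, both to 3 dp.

x=25.123 y=8.165

eq1: (x − 41.449)² + (y − 22.571)² = 21.7732454594²
eq2: (x − 13.220)² + (y + 42.469)² = 52.0143631710²
eq3: (x − 7.546)² + (y − 27.532)² = 26.1537202830²
eq2−eq3, eq2−eq1 (x²,y² cancel):
  -11.348·x + 140.002·y = 858.045670
  56.458·x + 130.080·y = 2480.505039
det = -11.348·130.080 − 140.002·56.458 = -9380.380756
x = (858.045670·130.080 − 140.002·2480.505039) / -9380.380756 = 25.122763
y = (-11.348·2480.505039 − 858.045670·56.458) / -9380.380756 = 8.165160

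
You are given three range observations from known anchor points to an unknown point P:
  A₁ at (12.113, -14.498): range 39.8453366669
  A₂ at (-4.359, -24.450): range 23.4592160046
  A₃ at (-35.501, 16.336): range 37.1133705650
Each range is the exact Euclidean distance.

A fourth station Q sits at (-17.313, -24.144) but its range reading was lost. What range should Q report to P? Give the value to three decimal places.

10.923

eq1: (x − 12.113)² + (y + 14.498)² = 39.8453366669²
eq2: (x + 4.359)² + (y + 24.450)² = 23.4592160046²
eq3: (x + 35.501)² + (y − 16.336)² = 37.1133705650²
eq3−eq1, eq3−eq2 (x²,y² cancel):
  95.228·x − 61.668·y = -1380.517703
  62.284·x − 81.572·y = -83.315057
det = 95.228·-81.572 − -61.668·62.284 = -3927.008704
x = (-1380.517703·-81.572 − -61.668·-83.315057) / -3927.008704 = -27.367833
y = (95.228·-83.315057 − -1380.517703·62.284) / -3927.008704 = -19.875239
|P − Q| = √((-27.367833 − -17.313)² + (-19.875239 − -24.144)²) = 10.923460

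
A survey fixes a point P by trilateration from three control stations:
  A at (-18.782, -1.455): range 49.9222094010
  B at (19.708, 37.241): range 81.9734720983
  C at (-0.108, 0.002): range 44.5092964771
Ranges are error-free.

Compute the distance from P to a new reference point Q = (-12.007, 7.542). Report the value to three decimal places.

eq1: (x + 18.782)² + (y + 1.455)² = 49.9222094010²
eq2: (x − 19.708)² + (y − 37.241)² = 81.9734720983²
eq3: (x + 0.108)² + (y − 0.002)² = 44.5092964771²
eq1−eq3, eq1−eq2 (x²,y² cancel):
  37.348·x + 2.914·y = 156.280638
  76.980·x + 77.392·y = -2807.006340
det = 37.348·77.392 − 2.914·76.980 = 2666.116696
x = (156.280638·77.392 − 2.914·-2807.006340) / 2666.116696 = 7.604501
y = (37.348·-2807.006340 − 156.280638·76.980) / 2666.116696 = -43.833999
|P − Q| = √((7.604501 − -12.007)² + (-43.833999 − 7.542)²) = 54.991856

54.992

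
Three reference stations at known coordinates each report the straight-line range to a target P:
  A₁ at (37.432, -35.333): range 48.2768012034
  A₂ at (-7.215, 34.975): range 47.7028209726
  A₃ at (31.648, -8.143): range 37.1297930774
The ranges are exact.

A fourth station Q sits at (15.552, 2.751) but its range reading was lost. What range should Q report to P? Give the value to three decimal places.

eq1: (x − 37.432)² + (y + 35.333)² = 48.2768012034²
eq2: (x + 7.215)² + (y − 34.975)² = 47.7028209726²
eq3: (x − 31.648)² + (y + 8.143)² = 37.1297930774²
eq1−eq2, eq1−eq3 (x²,y² cancel):
  -89.294·x + 140.616·y = -1319.178257
  -11.568·x + 54.380·y = -629.643160
det = -89.294·54.380 − 140.616·-11.568 = -3229.161832
x = (-1319.178257·54.380 − 140.616·-629.643160) / -3229.161832 = -5.202895
y = (-89.294·-629.643160 − -1319.178257·-11.568) / -3229.161832 = -12.685367
|P − Q| = √((-5.202895 − 15.552)² + (-12.685367 − 2.751)²) = 25.865944

25.866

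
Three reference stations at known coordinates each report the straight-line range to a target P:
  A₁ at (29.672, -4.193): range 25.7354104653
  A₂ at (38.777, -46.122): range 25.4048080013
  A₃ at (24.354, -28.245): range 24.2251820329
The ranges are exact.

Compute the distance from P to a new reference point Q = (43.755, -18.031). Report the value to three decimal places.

eq1: (x − 29.672)² + (y + 4.193)² = 25.7354104653²
eq2: (x − 38.777)² + (y + 46.122)² = 25.4048080013²
eq3: (x − 24.354)² + (y + 28.245)² = 24.2251820329²
eq3−eq2, eq3−eq1 (x²,y² cancel):
  28.846·x − 35.754·y = 2181.452447
  10.636·x + 48.104·y = -568.340415
det = 28.846·48.104 − -35.754·10.636 = 1767.887528
x = (2181.452447·48.104 − -35.754·-568.340415) / 1767.887528 = 47.862856
y = (28.846·-568.340415 − 2181.452447·10.636) / 1767.887528 = -22.397508
|P − Q| = √((47.862856 − 43.755)² + (-22.397508 − -18.031)²) = 5.995071

5.995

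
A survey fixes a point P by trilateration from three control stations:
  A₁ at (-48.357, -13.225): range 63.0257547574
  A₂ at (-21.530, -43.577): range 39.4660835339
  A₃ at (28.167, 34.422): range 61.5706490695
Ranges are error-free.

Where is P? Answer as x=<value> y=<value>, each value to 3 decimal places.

x=13.487 y=-25.373

eq1: (x + 48.357)² + (y + 13.225)² = 63.0257547574²
eq2: (x + 21.530)² + (y + 43.577)² = 39.4660835339²
eq3: (x − 28.167)² + (y − 34.422)² = 61.5706490695²
eq2−eq1, eq2−eq3 (x²,y² cancel):
  -53.654·x + 60.704·y = -2263.869768
  99.394·x + 155.998·y = -2617.614933
det = -53.654·155.998 − 60.704·99.394 = -14403.530068
x = (-2263.869768·155.998 − 60.704·-2617.614933) / -14403.530068 = 13.486934
y = (-53.654·-2617.614933 − -2263.869768·99.394) / -14403.530068 = -25.372987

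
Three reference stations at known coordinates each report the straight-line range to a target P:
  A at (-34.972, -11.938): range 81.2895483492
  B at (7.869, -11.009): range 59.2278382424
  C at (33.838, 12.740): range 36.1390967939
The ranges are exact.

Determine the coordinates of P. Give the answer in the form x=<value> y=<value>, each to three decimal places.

eq1: (x + 34.972)² + (y + 11.938)² = 81.2895483492²
eq2: (x − 7.869)² + (y + 11.009)² = 59.2278382424²
eq3: (x − 33.838)² + (y − 12.740)² = 36.1390967939²
eq3−eq2, eq3−eq1 (x²,y² cancel):
  -51.938·x − 47.498·y = -3326.101108
  -137.620·x − 49.356·y = -5243.717570
det = -51.938·-49.356 − -47.498·-137.620 = -3973.222832
x = (-3326.101108·-49.356 − -47.498·-5243.717570) / -3973.222832 = 21.368812
y = (-51.938·-5243.717570 − -3326.101108·-137.620) / -3973.222832 = 46.659812

x=21.369 y=46.660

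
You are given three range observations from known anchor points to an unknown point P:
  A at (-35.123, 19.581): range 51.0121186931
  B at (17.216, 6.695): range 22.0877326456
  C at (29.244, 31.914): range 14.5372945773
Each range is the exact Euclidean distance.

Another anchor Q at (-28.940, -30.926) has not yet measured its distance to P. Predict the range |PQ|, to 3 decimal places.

eq1: (x + 35.123)² + (y − 19.581)² = 51.0121186931²
eq2: (x − 17.216)² + (y − 6.695)² = 22.0877326456²
eq3: (x − 29.244)² + (y − 31.914)² = 14.5372945773²
eq1−eq3, eq1−eq2 (x²,y² cancel):
  128.734·x + 24.666·y = 2647.577562
  104.678·x − 25.772·y = 838.541311
det = 128.734·-25.772 − 24.666·104.678 = -5899.720196
x = (2647.577562·-25.772 − 24.666·838.541311) / -5899.720196 = 15.071364
y = (128.734·838.541311 − 2647.577562·104.678) / -5899.720196 = 28.678368
|P − Q| = √((15.071364 − -28.940)² + (28.678368 − -30.926)²) = 74.092380

74.092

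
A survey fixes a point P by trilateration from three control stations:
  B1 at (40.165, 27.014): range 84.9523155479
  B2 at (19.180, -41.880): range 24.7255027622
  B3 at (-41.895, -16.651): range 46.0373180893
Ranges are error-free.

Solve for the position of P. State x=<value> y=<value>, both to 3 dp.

x=-5.385 y=-44.695

eq1: (x − 40.165)² + (y − 27.014)² = 84.9523155479²
eq2: (x − 19.180)² + (y + 41.880)² = 24.7255027622²
eq3: (x + 41.895)² + (y + 16.651)² = 46.0373180893²
eq1−eq2, eq1−eq3 (x²,y² cancel):
  -41.970·x − 137.788·y = 6384.368809
  -164.120·x − 87.330·y = 4786.924665
det = -41.970·-87.330 − -137.788·-164.120 = -18948.526460
x = (6384.368809·-87.330 − -137.788·4786.924665) / -18948.526460 = -5.384791
y = (-41.970·4786.924665 − 6384.368809·-164.120) / -18948.526460 = -44.694525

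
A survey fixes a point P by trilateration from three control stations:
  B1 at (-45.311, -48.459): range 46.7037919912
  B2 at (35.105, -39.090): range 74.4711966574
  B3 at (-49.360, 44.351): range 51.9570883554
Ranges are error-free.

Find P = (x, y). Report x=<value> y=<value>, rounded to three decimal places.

x=-30.644 y=-4.118

eq1: (x + 45.311)² + (y + 48.459)² = 46.7037919912²
eq2: (x − 35.105)² + (y + 39.090)² = 74.4711966574²
eq3: (x + 49.360)² + (y − 44.351)² = 51.9570883554²
eq3−eq1, eq3−eq2 (x²,y² cancel):
  8.098·x − 185.620·y = 516.235445
  168.930·x − 166.882·y = -4489.451777
det = 8.098·-166.882 − -185.620·168.930 = 30005.376164
x = (516.235445·-166.882 − -185.620·-4489.451777) / 30005.376164 = -30.643923
y = (8.098·-4489.451777 − 516.235445·168.930) / 30005.376164 = -4.118036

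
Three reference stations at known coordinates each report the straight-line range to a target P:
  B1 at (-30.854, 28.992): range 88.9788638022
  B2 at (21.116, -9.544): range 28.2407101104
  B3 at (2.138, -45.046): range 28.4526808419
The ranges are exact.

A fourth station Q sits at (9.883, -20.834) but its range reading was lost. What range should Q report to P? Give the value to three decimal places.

eq1: (x + 30.854)² + (y − 28.992)² = 88.9788638022²
eq2: (x − 21.116)² + (y + 9.544)² = 28.2407101104²
eq3: (x − 2.138)² + (y + 45.046)² = 28.4526808419²
eq1−eq3, eq1−eq2 (x²,y² cancel):
  65.984·x − 148.076·y = 7348.890936
  103.940·x − 77.072·y = 5864.168508
det = 65.984·-77.072 − -148.076·103.940 = 10305.500592
x = (7348.890936·-77.072 − -148.076·5864.168508) / 10305.500592 = 29.299779
y = (65.984·5864.168508 − 7348.890936·103.940) / 10305.500592 = -36.572938
|P − Q| = √((29.299779 − 9.883)² + (-36.572938 − -20.834)²) = 24.994509

24.995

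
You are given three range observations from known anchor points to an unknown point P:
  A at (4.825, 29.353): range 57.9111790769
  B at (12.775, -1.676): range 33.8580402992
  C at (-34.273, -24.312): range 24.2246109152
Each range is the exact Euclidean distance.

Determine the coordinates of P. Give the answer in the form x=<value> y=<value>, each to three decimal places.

x=-10.155 y=-26.587

eq1: (x − 4.825)² + (y − 29.353)² = 57.9111790769²
eq2: (x − 12.775)² + (y + 1.676)² = 33.8580402992²
eq3: (x + 34.273)² + (y + 24.312)² = 24.2246109152²
eq3−eq1, eq3−eq2 (x²,y² cancel):
  78.196·x + 107.330·y = -3647.705527
  94.096·x + 45.272·y = -2159.237391
det = 78.196·45.272 − 107.330·94.096 = -6559.234368
x = (-3647.705527·45.272 − 107.330·-2159.237391) / -6559.234368 = -10.155457
y = (78.196·-2159.237391 − -3647.705527·94.096) / -6559.234368 = -26.587062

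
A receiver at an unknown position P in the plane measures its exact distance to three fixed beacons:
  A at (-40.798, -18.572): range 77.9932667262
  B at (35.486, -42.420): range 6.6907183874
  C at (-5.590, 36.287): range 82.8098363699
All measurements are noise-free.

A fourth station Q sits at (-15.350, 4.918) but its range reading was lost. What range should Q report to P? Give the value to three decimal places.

eq1: (x + 40.798)² + (y + 18.572)² = 77.9932667262²
eq2: (x − 35.486)² + (y + 42.420)² = 6.6907183874²
eq3: (x + 5.590)² + (y − 36.287)² = 82.8098363699²
eq1−eq3, eq1−eq2 (x²,y² cancel):
  70.416·x + 109.718·y = -1435.920864
  152.568·x − 47.696·y = 7087.500550
det = 70.416·-47.696 − 109.718·152.568 = -20098.017360
x = (-1435.920864·-47.696 − 109.718·7087.500550) / -20098.017360 = 35.284013
y = (70.416·7087.500550 − -1435.920864·152.568) / -20098.017360 = -35.732331
|P − Q| = √((35.284013 − -15.350)² + (-35.732331 − 4.918)²) = 64.932678

64.933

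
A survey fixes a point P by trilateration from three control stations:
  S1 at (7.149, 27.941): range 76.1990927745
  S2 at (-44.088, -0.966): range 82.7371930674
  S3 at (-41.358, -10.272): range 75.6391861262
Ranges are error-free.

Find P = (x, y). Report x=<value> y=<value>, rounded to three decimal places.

eq1: (x − 7.149)² + (y − 27.941)² = 76.1990927745²
eq2: (x + 44.088)² + (y + 0.966)² = 82.7371930674²
eq3: (x + 41.358)² + (y + 10.272)² = 75.6391861262²
eq2−eq1, eq2−eq3 (x²,y² cancel):
  102.474·x + 57.814·y = -73.735841
  5.460·x − 18.612·y = 995.469887
det = 102.474·-18.612 − 57.814·5.460 = -2222.910528
x = (-73.735841·-18.612 − 57.814·995.469887) / -2222.910528 = 25.273048
y = (102.474·995.469887 − -73.735841·5.460) / -2222.910528 = -46.071300

x=25.273 y=-46.071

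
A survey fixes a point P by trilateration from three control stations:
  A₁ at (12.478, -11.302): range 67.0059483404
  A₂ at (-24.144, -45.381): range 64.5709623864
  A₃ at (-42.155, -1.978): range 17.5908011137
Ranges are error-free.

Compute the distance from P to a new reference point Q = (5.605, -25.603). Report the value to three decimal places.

67.907

eq1: (x − 12.478)² + (y + 11.302)² = 67.0059483404²
eq2: (x + 24.144)² + (y + 45.381)² = 64.5709623864²
eq3: (x + 42.155)² + (y + 1.978)² = 17.5908011137²
eq2−eq1, eq2−eq3 (x²,y² cancel):
  73.244·x + 68.158·y = -2679.320138
  -36.022·x + 86.806·y = 2998.561512
det = 73.244·86.806 − 68.158·-36.022 = 8813.206140
x = (-2679.320138·86.806 − 68.158·2998.561512) / 8813.206140 = -49.579802
y = (73.244·2998.561512 − -2679.320138·-36.022) / 8813.206140 = 13.969056
|P − Q| = √((-49.579802 − 5.605)² + (13.969056 − -25.603)²) = 67.906627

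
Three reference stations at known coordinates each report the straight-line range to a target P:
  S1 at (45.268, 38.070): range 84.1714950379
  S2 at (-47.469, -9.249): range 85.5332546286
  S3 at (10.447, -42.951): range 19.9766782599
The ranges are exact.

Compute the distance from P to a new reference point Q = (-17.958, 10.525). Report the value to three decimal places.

73.417

eq1: (x − 45.268)² + (y − 38.070)² = 84.1714950379²
eq2: (x + 47.469)² + (y + 9.249)² = 85.5332546286²
eq3: (x − 10.447)² + (y + 42.951)² = 19.9766782599²
eq1−eq2, eq1−eq3 (x²,y² cancel):
  -185.474·x − 94.638·y = -1390.763832
  -69.642·x − 162.042·y = 5141.184389
det = -185.474·-162.042 − -94.638·-69.642 = 23463.798312
x = (-1390.763832·-162.042 − -94.638·5141.184389) / 23463.798312 = 30.340934
y = (-185.474·5141.184389 − -1390.763832·-69.642) / 23463.798312 = -44.767330
|P − Q| = √((30.340934 − -17.958)² + (-44.767330 − 10.525)²) = 73.416816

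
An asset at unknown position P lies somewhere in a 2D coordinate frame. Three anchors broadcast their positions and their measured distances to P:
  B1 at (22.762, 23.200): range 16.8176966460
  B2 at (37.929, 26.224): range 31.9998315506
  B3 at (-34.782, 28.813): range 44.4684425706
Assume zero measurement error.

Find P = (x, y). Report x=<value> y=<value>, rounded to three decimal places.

eq1: (x − 22.762)² + (y − 23.200)² = 16.8176966460²
eq2: (x − 37.929)² + (y − 26.224)² = 31.9998315506²
eq3: (x + 34.782)² + (y − 28.813)² = 44.4684425706²
eq2−eq3, eq2−eq1 (x²,y² cancel):
  -145.422·x + 5.178·y = -1039.783889
  -30.334·x − 6.048·y = -328.804274
det = -145.422·-6.048 − 5.178·-30.334 = 1036.581708
x = (-1039.783889·-6.048 − 5.178·-328.804274) / 1036.581708 = 7.709148
y = (-145.422·-328.804274 − -1039.783889·-30.334) / 1036.581708 = 15.700229

x=7.709 y=15.700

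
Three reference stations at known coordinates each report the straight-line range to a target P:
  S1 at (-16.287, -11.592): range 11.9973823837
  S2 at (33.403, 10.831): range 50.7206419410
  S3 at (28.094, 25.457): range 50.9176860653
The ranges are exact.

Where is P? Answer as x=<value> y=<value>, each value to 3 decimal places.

eq1: (x + 16.287)² + (y + 11.592)² = 11.9973823837²
eq2: (x − 33.403)² + (y − 10.831)² = 50.7206419410²
eq3: (x − 28.094)² + (y − 25.457)² = 50.9176860653²
eq2−eq3, eq2−eq1 (x²,y² cancel):
  -10.618·x + 29.252·y = 184.233480
  -99.380·x − 44.846·y = 1595.216198
det = -10.618·-44.846 − 29.252·-99.380 = 3383.238588
x = (184.233480·-44.846 − 29.252·1595.216198) / 3383.238588 = -16.234563
y = (-10.618·1595.216198 − 184.233480·-99.380) / 3383.238588 = 0.405268

x=-16.235 y=0.405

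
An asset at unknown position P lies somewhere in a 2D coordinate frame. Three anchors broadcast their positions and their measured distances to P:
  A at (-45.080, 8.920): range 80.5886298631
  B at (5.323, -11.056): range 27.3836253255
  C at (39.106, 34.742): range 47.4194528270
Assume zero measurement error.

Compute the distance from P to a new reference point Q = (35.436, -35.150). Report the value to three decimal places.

eq1: (x + 45.080)² + (y − 8.920)² = 80.5886298631²
eq2: (x − 5.323)² + (y + 11.056)² = 27.3836253255²
eq3: (x − 39.106)² + (y − 34.742)² = 47.4194528270²
eq2−eq3, eq2−eq1 (x²,y² cancel):
  67.566·x + 91.596·y = 1086.974765
  -100.806·x + 39.952·y = -3783.460992
det = 67.566·39.952 − 91.596·-100.806 = 11932.823208
x = (1086.974765·39.952 − 91.596·-3783.460992) / 11932.823208 = 32.681010
y = (67.566·-3783.460992 − 1086.974765·-100.806) / 11932.823208 = -12.240167
|P − Q| = √((32.681010 − 35.436)² + (-12.240167 − -35.150)²) = 23.074887

23.075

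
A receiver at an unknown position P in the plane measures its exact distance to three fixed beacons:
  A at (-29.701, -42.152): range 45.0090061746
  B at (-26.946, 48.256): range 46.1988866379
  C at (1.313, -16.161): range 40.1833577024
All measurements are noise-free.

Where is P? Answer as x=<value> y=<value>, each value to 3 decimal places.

eq1: (x + 29.701)² + (y + 42.152)² = 45.0090061746²
eq2: (x + 26.946)² + (y − 48.256)² = 46.1988866379²
eq3: (x − 1.313)² + (y + 16.161)² = 40.1833577024²
eq1−eq2, eq1−eq3 (x²,y² cancel):
  5.510·x + 180.816·y = 287.261457
  62.028·x + 51.982·y = -1984.930214
det = 5.510·51.982 − 180.816·62.028 = -10929.234028
x = (287.261457·51.982 − 180.816·-1984.930214) / -10929.234028 = -34.205468
y = (5.510·-1984.930214 − 287.261457·62.028) / -10929.234028 = 2.631037

x=-34.205 y=2.631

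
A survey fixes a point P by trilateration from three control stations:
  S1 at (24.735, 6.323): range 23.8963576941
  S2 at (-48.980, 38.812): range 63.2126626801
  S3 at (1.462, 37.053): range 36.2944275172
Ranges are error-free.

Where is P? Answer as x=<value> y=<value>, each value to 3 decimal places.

eq1: (x − 24.735)² + (y − 6.323)² = 23.8963576941²
eq2: (x + 48.980)² + (y − 38.812)² = 63.2126626801²
eq3: (x − 1.462)² + (y − 37.053)² = 36.2944275172²
eq3−eq2, eq3−eq1 (x²,y² cancel):
  -100.884·x + 3.518·y = -148.205763
  46.546·x − 61.460·y = 22.987859
det = -100.884·-61.460 − 3.518·46.546 = 6036.581812
x = (-148.205763·-61.460 − 3.518·22.987859) / 6036.581812 = 1.495524
y = (-100.884·22.987859 − -148.205763·46.546) / 6036.581812 = 0.758588

x=1.496 y=0.759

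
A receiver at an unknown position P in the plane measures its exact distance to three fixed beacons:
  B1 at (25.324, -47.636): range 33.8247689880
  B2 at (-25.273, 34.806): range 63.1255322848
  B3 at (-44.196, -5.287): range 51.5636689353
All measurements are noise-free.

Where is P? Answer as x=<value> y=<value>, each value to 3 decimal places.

x=5.055 y=-20.557

eq1: (x − 25.324)² + (y + 47.636)² = 33.8247689880²
eq2: (x + 25.273)² + (y − 34.806)² = 63.1255322848²
eq3: (x + 44.196)² + (y + 5.287)² = 51.5636689353²
eq1−eq2, eq1−eq3 (x²,y² cancel):
  -101.194·x + 164.884·y = -3901.029136
  -139.040·x + 84.698·y = -2443.951644
det = -101.194·84.698 − 164.884·-139.040 = 14354.541948
x = (-3901.029136·84.698 − 164.884·-2443.951644) / 14354.541948 = 5.054787
y = (-101.194·-2443.951644 − -3901.029136·-139.040) / 14354.541948 = -20.556967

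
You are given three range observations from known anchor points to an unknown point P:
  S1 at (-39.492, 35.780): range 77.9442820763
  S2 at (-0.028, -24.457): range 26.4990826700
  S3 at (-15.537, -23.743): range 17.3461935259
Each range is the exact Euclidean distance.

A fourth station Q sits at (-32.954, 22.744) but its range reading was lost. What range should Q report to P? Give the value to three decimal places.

eq1: (x + 39.492)² + (y − 35.780)² = 77.9442820763²
eq2: (x + 0.028)² + (y + 24.457)² = 26.4990826700²
eq3: (x + 15.537)² + (y + 23.743)² = 17.3461935259²
eq2−eq1, eq2−eq3 (x²,y² cancel):
  -78.928·x + 120.474·y = -3131.428895
  -31.018·x + 1.428·y = 608.293738
det = -78.928·1.428 − 120.474·-31.018 = 3624.153348
x = (-3131.428895·1.428 − 120.474·608.293738) / 3624.153348 = -21.454738
y = (-78.928·608.293738 − -3131.428895·-31.018) / 3624.153348 = -40.048545
|P − Q| = √((-21.454738 − -32.954)² + (-40.048545 − 22.744)²) = 63.836798

63.837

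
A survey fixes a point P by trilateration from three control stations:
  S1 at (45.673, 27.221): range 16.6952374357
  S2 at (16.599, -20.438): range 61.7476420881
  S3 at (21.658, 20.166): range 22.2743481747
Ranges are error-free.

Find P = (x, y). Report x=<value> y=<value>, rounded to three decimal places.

eq1: (x − 45.673)² + (y − 27.221)² = 16.6952374357²
eq2: (x − 16.599)² + (y + 20.438)² = 61.7476420881²
eq3: (x − 21.658)² + (y − 20.166)² = 22.2743481747²
eq2−eq3, eq2−eq1 (x²,y² cancel):
  10.118·x + 81.208·y = 3499.122592
  58.148·x + 95.318·y = 5667.807475
det = 10.118·95.318 − 81.208·58.148 = -3757.655260
x = (3499.122592·95.318 − 81.208·5667.807475) / -3757.655260 = 33.728997
y = (10.118·5667.807475 − 3499.122592·58.148) / -3757.655260 = 38.885979

x=33.729 y=38.886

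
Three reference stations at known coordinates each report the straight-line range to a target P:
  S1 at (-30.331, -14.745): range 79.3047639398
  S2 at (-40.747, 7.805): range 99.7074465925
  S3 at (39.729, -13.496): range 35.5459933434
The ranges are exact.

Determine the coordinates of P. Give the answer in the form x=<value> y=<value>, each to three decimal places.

eq1: (x + 30.331)² + (y + 14.745)² = 79.3047639398²
eq2: (x + 40.747)² + (y − 7.805)² = 99.7074465925²
eq3: (x − 39.729)² + (y + 13.496)² = 35.5459933434²
eq3−eq1, eq3−eq2 (x²,y² cancel):
  -140.120·x − 2.498·y = -5648.878812
  -160.952·x + 42.602·y = -8717.356686
det = -140.120·42.602 − -2.498·-160.952 = -6371.450336
x = (-5648.878812·42.602 − -2.498·-8717.356686) / -6371.450336 = 41.188345
y = (-140.120·-8717.356686 − -5648.878812·-160.952) / -6371.450336 = -49.012024

x=41.188 y=-49.012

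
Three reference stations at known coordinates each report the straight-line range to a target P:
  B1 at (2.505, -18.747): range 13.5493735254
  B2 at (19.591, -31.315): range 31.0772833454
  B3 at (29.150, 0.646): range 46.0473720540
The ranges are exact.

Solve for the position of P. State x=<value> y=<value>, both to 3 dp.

x=-10.356 y=-23.010

eq1: (x − 2.505)² + (y + 18.747)² = 13.5493735254²
eq2: (x − 19.591)² + (y + 31.315)² = 31.0772833454²
eq3: (x − 29.150)² + (y − 0.646)² = 46.0473720540²
eq1−eq2, eq1−eq3 (x²,y² cancel):
  34.172·x − 25.136·y = 224.499455
  53.290·x + 38.786·y = -1444.360168
det = 34.172·38.786 − -25.136·53.290 = 2664.892632
x = (224.499455·38.786 − -25.136·-1444.360168) / 2664.892632 = -10.356140
y = (34.172·-1444.360168 − 224.499455·53.290) / 2664.892632 = -23.010402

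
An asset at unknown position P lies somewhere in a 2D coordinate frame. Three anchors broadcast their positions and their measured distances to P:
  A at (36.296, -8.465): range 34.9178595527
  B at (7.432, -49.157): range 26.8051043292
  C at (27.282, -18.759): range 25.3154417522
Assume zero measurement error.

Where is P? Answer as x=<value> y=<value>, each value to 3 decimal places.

eq1: (x − 36.296)² + (y + 8.465)² = 34.9178595527²
eq2: (x − 7.432)² + (y + 49.157)² = 26.8051043292²
eq3: (x − 27.282)² + (y + 18.759)² = 25.3154417522²
eq2−eq3, eq2−eq1 (x²,y² cancel):
  39.700·x + 60.796·y = -1297.795641
  57.728·x + 81.384·y = -1583.332730
det = 39.700·81.384 − 60.796·57.728 = -278.686688
x = (-1297.795641·81.384 − 60.796·-1583.332730) / -278.686688 = 33.584323
y = (39.700·-1583.332730 − -1297.795641·57.728) / -278.686688 = -43.277408

x=33.584 y=-43.277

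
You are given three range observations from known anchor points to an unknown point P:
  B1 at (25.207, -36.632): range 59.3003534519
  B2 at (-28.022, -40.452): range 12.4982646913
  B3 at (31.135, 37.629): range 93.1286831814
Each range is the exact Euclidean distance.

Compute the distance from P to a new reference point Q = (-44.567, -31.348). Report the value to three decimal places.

11.123

eq1: (x − 25.207)² + (y + 36.632)² = 59.3003534519²
eq2: (x + 28.022)² + (y + 40.452)² = 12.4982646913²
eq3: (x − 31.135)² + (y − 37.629)² = 93.1286831814²
eq1−eq2, eq1−eq3 (x²,y² cancel):
  -106.458·x − 7.640·y = 3804.625814
  11.856·x + 148.522·y = -4748.386119
det = -106.458·148.522 − -7.640·11.856 = -15720.775236
x = (3804.625814·148.522 − -7.640·-4748.386119) / -15720.775236 = -33.636571
y = (-106.458·-4748.386119 − 3804.625814·11.856) / -15720.775236 = -29.285836
|P − Q| = √((-33.636571 − -44.567)² + (-29.285836 − -31.348)²) = 11.123255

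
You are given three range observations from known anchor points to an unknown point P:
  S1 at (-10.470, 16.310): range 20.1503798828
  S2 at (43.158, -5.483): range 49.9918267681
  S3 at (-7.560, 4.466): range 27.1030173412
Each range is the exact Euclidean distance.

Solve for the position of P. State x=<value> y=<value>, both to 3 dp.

eq1: (x + 10.470)² + (y − 16.310)² = 20.1503798828²
eq2: (x − 43.158)² + (y + 5.483)² = 49.9918267681²
eq3: (x + 7.560)² + (y − 4.466)² = 27.1030173412²
eq1−eq3, eq1−eq2 (x²,y² cancel):
  5.820·x − 23.688·y = -627.073984
  107.256·x − 43.586·y = -576.105681
det = 5.820·-43.586 − -23.688·107.256 = 2287.009608
x = (-627.073984·-43.586 − -23.688·-576.105681) / 2287.009608 = 5.983733
y = (5.820·-576.105681 − -627.073984·107.256) / 2287.009608 = 27.942389

x=5.984 y=27.942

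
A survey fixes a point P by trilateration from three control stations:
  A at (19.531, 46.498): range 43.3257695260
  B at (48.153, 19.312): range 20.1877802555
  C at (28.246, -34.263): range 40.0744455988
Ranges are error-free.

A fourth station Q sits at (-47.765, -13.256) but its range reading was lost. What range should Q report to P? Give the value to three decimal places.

eq1: (x − 19.531)² + (y − 46.498)² = 43.3257695260²
eq2: (x − 48.153)² + (y − 19.312)² = 20.1877802555²
eq3: (x − 28.246)² + (y + 34.263)² = 40.0744455988²
eq3−eq1, eq3−eq2 (x²,y² cancel):
  -17.430·x + 161.522·y = 300.573165
  39.814·x + 107.150·y = 1918.289786
det = -17.430·107.150 − 161.522·39.814 = -8298.461408
x = (300.573165·107.150 − 161.522·1918.289786) / -8298.461408 = 33.456755
y = (-17.430·1918.289786 − 300.573165·39.814) / -8298.461408 = 5.471232
|P − Q| = √((33.456755 − -47.765)² + (5.471232 − -13.256)²) = 83.352760

83.353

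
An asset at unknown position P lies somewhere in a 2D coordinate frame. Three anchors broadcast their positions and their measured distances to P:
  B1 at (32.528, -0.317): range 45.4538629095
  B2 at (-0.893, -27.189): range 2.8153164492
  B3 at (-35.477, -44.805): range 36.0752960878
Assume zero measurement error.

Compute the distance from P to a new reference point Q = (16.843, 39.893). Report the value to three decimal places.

eq1: (x − 32.528)² + (y + 0.317)² = 45.4538629095²
eq2: (x + 0.893)² + (y + 27.189)² = 2.8153164492²
eq3: (x + 35.477)² + (y + 44.805)² = 36.0752960878²
eq1−eq3, eq1−eq2 (x²,y² cancel):
  -136.010·x − 88.976·y = 2972.560947
  -66.842·x − 53.744·y = 1739.995544
det = -136.010·-53.744 − -88.976·-66.842 = 1362.387648
x = (2972.560947·-53.744 − -88.976·1739.995544) / 1362.387648 = -3.625600
y = (-136.010·1739.995544 − 2972.560947·-66.842) / 1362.387648 = -27.866426
|P − Q| = √((-3.625600 − 16.843)² + (-27.866426 − 39.893)²) = 70.783497

70.783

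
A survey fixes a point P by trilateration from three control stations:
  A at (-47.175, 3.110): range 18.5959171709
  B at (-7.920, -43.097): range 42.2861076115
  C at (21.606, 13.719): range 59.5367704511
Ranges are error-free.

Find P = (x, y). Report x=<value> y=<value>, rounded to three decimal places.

x=-33.309 y=-9.281

eq1: (x + 47.175)² + (y − 3.110)² = 18.5959171709²
eq2: (x + 7.920)² + (y + 43.097)² = 42.2861076115²
eq3: (x − 21.606)² + (y − 13.719)² = 59.5367704511²
eq1−eq2, eq1−eq3 (x²,y² cancel):
  78.510·x − 92.414·y = -1757.381678
  137.562·x + 21.218·y = -4778.941428
det = 78.510·21.218 − -92.414·137.562 = 14378.479848
x = (-1757.381678·21.218 − -92.414·-4778.941428) / 14378.479848 = -33.308752
y = (78.510·-4778.941428 − -1757.381678·137.562) / 14378.479848 = -9.280936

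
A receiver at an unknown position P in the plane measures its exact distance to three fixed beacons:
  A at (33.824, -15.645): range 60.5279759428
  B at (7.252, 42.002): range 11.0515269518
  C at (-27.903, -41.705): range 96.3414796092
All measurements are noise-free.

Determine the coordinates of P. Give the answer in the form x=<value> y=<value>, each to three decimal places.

x=18.271 y=42.851

eq1: (x − 33.824)² + (y + 15.645)² = 60.5279759428²
eq2: (x − 7.252)² + (y − 42.002)² = 11.0515269518²
eq3: (x + 27.903)² + (y + 41.705)² = 96.3414796092²
eq1−eq2, eq1−eq3 (x²,y² cancel):
  -53.144·x + 115.294·y = 3969.430131
  -123.454·x − 52.120·y = -4488.989389
det = -53.144·-52.120 − 115.294·-123.454 = 17003.370756
x = (3969.430131·-52.120 − 115.294·-4488.989389) / 17003.370756 = 18.270897
y = (-53.144·-4488.989389 − 3969.430131·-123.454) / 17003.370756 = 42.850614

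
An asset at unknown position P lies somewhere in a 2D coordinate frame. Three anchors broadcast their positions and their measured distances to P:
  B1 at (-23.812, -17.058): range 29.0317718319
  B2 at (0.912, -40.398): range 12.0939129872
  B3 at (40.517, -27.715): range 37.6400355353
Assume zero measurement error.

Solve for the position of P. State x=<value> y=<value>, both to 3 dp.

x=2.884 y=-28.466

eq1: (x + 23.812)² + (y + 17.058)² = 29.0317718319²
eq2: (x − 0.912)² + (y + 40.398)² = 12.0939129872²
eq3: (x − 40.517)² + (y + 27.715)² = 37.6400355353²
eq2−eq1, eq2−eq3 (x²,y² cancel):
  -49.448·x + 46.680·y = -1471.424484
  79.210·x + 25.366·y = -493.591178
det = -49.448·25.366 − 46.680·79.210 = -4951.820768
x = (-1471.424484·25.366 − 46.680·-493.591178) / -4951.820768 = 2.884458
y = (-49.448·-493.591178 − -1471.424484·79.210) / -4951.820768 = -28.466020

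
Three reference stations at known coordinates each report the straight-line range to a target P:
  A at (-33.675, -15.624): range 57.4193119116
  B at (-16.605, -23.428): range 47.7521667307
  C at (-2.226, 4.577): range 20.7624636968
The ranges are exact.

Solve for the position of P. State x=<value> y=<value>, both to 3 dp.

x=17.933 y=9.548

eq1: (x + 33.675)² + (y + 15.624)² = 57.4193119116²
eq2: (x + 16.605)² + (y + 23.428)² = 47.7521667307²
eq3: (x + 2.226)² + (y − 4.577)² = 20.7624636968²
eq3−eq1, eq3−eq2 (x²,y² cancel):
  -62.898·x − 40.402·y = -1513.686486
  -28.758·x − 56.010·y = -1050.496325
det = -62.898·-56.010 − -40.402·-28.758 = 2361.036264
x = (-1513.686486·-56.010 − -40.402·-1050.496325) / 2361.036264 = 17.932561
y = (-62.898·-1050.496325 − -1513.686486·-28.758) / 2361.036264 = 9.548147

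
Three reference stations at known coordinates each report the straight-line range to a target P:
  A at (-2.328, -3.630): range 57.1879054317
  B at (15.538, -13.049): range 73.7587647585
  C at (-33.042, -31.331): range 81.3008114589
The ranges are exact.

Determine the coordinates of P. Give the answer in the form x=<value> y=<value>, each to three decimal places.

eq1: (x + 2.328)² + (y + 3.630)² = 57.1879054317²
eq2: (x − 15.538)² + (y + 13.049)² = 73.7587647585²
eq3: (x + 33.042)² + (y + 31.331)² = 81.3008114589²
eq1−eq3, eq1−eq2 (x²,y² cancel):
  -61.428·x − 55.402·y = -1284.556575
  35.732·x − 18.838·y = -1776.789490
det = -61.428·-18.838 − -55.402·35.732 = 3136.804928
x = (-1284.556575·-18.838 − -55.402·-1776.789490) / 3136.804928 = -23.667144
y = (-61.428·-1776.789490 − -1284.556575·35.732) / 3136.804928 = 49.427492

x=-23.667 y=49.427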